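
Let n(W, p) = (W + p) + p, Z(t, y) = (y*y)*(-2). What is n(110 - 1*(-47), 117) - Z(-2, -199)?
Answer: 79593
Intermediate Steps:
Z(t, y) = -2*y**2 (Z(t, y) = y**2*(-2) = -2*y**2)
n(W, p) = W + 2*p
n(110 - 1*(-47), 117) - Z(-2, -199) = ((110 - 1*(-47)) + 2*117) - (-2)*(-199)**2 = ((110 + 47) + 234) - (-2)*39601 = (157 + 234) - 1*(-79202) = 391 + 79202 = 79593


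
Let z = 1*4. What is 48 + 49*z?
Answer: 244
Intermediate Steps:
z = 4
48 + 49*z = 48 + 49*4 = 48 + 196 = 244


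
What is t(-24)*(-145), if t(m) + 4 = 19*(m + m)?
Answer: 132820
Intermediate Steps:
t(m) = -4 + 38*m (t(m) = -4 + 19*(m + m) = -4 + 19*(2*m) = -4 + 38*m)
t(-24)*(-145) = (-4 + 38*(-24))*(-145) = (-4 - 912)*(-145) = -916*(-145) = 132820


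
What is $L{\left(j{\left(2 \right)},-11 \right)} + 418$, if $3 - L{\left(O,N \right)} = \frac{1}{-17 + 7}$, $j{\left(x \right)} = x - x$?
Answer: $\frac{4211}{10} \approx 421.1$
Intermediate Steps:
$j{\left(x \right)} = 0$
$L{\left(O,N \right)} = \frac{31}{10}$ ($L{\left(O,N \right)} = 3 - \frac{1}{-17 + 7} = 3 - \frac{1}{-10} = 3 - - \frac{1}{10} = 3 + \frac{1}{10} = \frac{31}{10}$)
$L{\left(j{\left(2 \right)},-11 \right)} + 418 = \frac{31}{10} + 418 = \frac{4211}{10}$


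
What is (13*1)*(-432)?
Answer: -5616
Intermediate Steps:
(13*1)*(-432) = 13*(-432) = -5616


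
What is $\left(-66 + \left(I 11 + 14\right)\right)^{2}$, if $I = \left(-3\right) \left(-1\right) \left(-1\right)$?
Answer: $7225$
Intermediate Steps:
$I = -3$ ($I = 3 \left(-1\right) = -3$)
$\left(-66 + \left(I 11 + 14\right)\right)^{2} = \left(-66 + \left(\left(-3\right) 11 + 14\right)\right)^{2} = \left(-66 + \left(-33 + 14\right)\right)^{2} = \left(-66 - 19\right)^{2} = \left(-85\right)^{2} = 7225$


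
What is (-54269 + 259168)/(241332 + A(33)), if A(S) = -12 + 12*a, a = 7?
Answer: 204899/241404 ≈ 0.84878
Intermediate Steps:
A(S) = 72 (A(S) = -12 + 12*7 = -12 + 84 = 72)
(-54269 + 259168)/(241332 + A(33)) = (-54269 + 259168)/(241332 + 72) = 204899/241404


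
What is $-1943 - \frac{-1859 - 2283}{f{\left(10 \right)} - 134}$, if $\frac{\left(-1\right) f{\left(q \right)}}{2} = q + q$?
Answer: $- \frac{171112}{87} \approx -1966.8$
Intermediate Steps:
$f{\left(q \right)} = - 4 q$ ($f{\left(q \right)} = - 2 \left(q + q\right) = - 2 \cdot 2 q = - 4 q$)
$-1943 - \frac{-1859 - 2283}{f{\left(10 \right)} - 134} = -1943 - \frac{-1859 - 2283}{\left(-4\right) 10 - 134} = -1943 - - \frac{4142}{-40 - 134} = -1943 - - \frac{4142}{-174} = -1943 - \left(-4142\right) \left(- \frac{1}{174}\right) = -1943 - \frac{2071}{87} = - \frac{171112}{87}$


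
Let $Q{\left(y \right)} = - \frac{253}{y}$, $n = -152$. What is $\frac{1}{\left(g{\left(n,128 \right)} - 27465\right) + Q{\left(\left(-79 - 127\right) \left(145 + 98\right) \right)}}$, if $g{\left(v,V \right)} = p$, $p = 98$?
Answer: $- \frac{50058}{1369937033} \approx -3.654 \cdot 10^{-5}$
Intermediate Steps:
$g{\left(v,V \right)} = 98$
$\frac{1}{\left(g{\left(n,128 \right)} - 27465\right) + Q{\left(\left(-79 - 127\right) \left(145 + 98\right) \right)}} = \frac{1}{\left(98 - 27465\right) - \frac{253}{\left(-79 - 127\right) \left(145 + 98\right)}} = \frac{1}{\left(98 - 27465\right) - \frac{253}{\left(-206\right) 243}} = \frac{1}{-27367 - \frac{253}{-50058}} = \frac{1}{-27367 - - \frac{253}{50058}} = \frac{1}{-27367 + \frac{253}{50058}} = \frac{1}{- \frac{1369937033}{50058}} = - \frac{50058}{1369937033}$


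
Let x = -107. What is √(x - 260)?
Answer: I*√367 ≈ 19.157*I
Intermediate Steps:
√(x - 260) = √(-107 - 260) = √(-367) = I*√367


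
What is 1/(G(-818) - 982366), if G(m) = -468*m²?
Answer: -1/314132398 ≈ -3.1834e-9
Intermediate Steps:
1/(G(-818) - 982366) = 1/(-468*(-818)² - 982366) = 1/(-468*669124 - 982366) = 1/(-313150032 - 982366) = 1/(-314132398) = -1/314132398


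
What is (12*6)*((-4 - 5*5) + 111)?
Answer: 5904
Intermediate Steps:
(12*6)*((-4 - 5*5) + 111) = 72*((-4 - 25) + 111) = 72*(-29 + 111) = 72*82 = 5904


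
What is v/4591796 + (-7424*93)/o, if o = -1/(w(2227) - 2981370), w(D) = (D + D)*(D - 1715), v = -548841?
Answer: -2222149064820942825/4591796 ≈ -4.8394e+11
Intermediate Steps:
w(D) = 2*D*(-1715 + D) (w(D) = (2*D)*(-1715 + D) = 2*D*(-1715 + D))
o = 1/700922 (o = -1/(2*2227*(-1715 + 2227) - 2981370) = -1/(2*2227*512 - 2981370) = -1/(2280448 - 2981370) = -1/(-700922) = -1*(-1/700922) = 1/700922 ≈ 1.4267e-6)
v/4591796 + (-7424*93)/o = -548841/4591796 + (-7424*93)/(1/700922) = -548841*1/4591796 - 690432*700922 = -548841/4591796 - 483938978304 = -2222149064820942825/4591796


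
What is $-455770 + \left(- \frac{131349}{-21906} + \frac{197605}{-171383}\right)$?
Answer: $- \frac{570362140052641}{1251438666} \approx -4.5577 \cdot 10^{5}$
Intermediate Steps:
$-455770 + \left(- \frac{131349}{-21906} + \frac{197605}{-171383}\right) = -455770 + \left(\left(-131349\right) \left(- \frac{1}{21906}\right) + 197605 \left(- \frac{1}{171383}\right)\right) = -455770 + \left(\frac{43783}{7302} - \frac{197605}{171383}\right) = -455770 + \frac{6060750179}{1251438666} = - \frac{570362140052641}{1251438666}$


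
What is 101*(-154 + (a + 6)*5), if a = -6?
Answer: -15554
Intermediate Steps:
101*(-154 + (a + 6)*5) = 101*(-154 + (-6 + 6)*5) = 101*(-154 + 0*5) = 101*(-154 + 0) = 101*(-154) = -15554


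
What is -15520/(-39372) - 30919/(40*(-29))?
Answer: 308836517/11417880 ≈ 27.048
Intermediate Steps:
-15520/(-39372) - 30919/(40*(-29)) = -15520*(-1/39372) - 30919/(-1160) = 3880/9843 - 30919*(-1/1160) = 3880/9843 + 30919/1160 = 308836517/11417880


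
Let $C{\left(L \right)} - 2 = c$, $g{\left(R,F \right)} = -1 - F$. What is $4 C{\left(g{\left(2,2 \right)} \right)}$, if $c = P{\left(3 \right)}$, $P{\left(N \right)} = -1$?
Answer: $4$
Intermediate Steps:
$c = -1$
$C{\left(L \right)} = 1$ ($C{\left(L \right)} = 2 - 1 = 1$)
$4 C{\left(g{\left(2,2 \right)} \right)} = 4 \cdot 1 = 4$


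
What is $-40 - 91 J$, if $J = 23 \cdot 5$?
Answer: $-10505$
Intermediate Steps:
$J = 115$
$-40 - 91 J = -40 - 10465 = -10505$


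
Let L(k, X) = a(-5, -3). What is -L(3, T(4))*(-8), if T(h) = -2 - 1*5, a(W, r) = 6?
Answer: 48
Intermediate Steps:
T(h) = -7 (T(h) = -2 - 5 = -7)
L(k, X) = 6
-L(3, T(4))*(-8) = -1*6*(-8) = -6*(-8) = 48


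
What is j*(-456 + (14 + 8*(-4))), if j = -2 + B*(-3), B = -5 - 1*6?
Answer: -14694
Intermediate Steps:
B = -11 (B = -5 - 6 = -11)
j = 31 (j = -2 - 11*(-3) = -2 + 33 = 31)
j*(-456 + (14 + 8*(-4))) = 31*(-456 + (14 + 8*(-4))) = 31*(-456 + (14 - 32)) = 31*(-456 - 18) = 31*(-474) = -14694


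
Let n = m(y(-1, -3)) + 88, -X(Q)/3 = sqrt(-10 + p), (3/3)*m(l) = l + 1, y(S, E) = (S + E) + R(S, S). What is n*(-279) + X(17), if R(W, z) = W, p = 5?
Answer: -23436 - 3*I*sqrt(5) ≈ -23436.0 - 6.7082*I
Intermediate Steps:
y(S, E) = E + 2*S (y(S, E) = (S + E) + S = (E + S) + S = E + 2*S)
m(l) = 1 + l (m(l) = l + 1 = 1 + l)
X(Q) = -3*I*sqrt(5) (X(Q) = -3*sqrt(-10 + 5) = -3*I*sqrt(5))
n = 84 (n = (1 + (-3 + 2*(-1))) + 88 = (1 + (-3 - 2)) + 88 = (1 - 5) + 88 = -4 + 88 = 84)
n*(-279) + X(17) = 84*(-279) - 3*I*sqrt(5) = -23436 - 3*I*sqrt(5)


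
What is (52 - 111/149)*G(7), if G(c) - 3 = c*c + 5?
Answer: 435309/149 ≈ 2921.5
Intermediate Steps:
G(c) = 8 + c² (G(c) = 3 + (c*c + 5) = 3 + (c² + 5) = 3 + (5 + c²) = 8 + c²)
(52 - 111/149)*G(7) = (52 - 111/149)*(8 + 7²) = (52 - 111*1/149)*(8 + 49) = (52 - 111/149)*57 = (7637/149)*57 = 435309/149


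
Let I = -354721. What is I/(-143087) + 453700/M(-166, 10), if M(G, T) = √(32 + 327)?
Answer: 354721/143087 + 453700*√359/359 ≈ 23948.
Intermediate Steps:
M(G, T) = √359
I/(-143087) + 453700/M(-166, 10) = -354721/(-143087) + 453700/(√359) = -354721*(-1/143087) + 453700*(√359/359) = 354721/143087 + 453700*√359/359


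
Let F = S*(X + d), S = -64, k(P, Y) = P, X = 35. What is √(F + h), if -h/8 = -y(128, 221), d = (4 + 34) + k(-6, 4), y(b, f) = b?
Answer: 8*I*√51 ≈ 57.131*I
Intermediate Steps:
d = 32 (d = (4 + 34) - 6 = 38 - 6 = 32)
h = 1024 (h = -(-8)*128 = -8*(-128) = 1024)
F = -4288 (F = -64*(35 + 32) = -64*67 = -4288)
√(F + h) = √(-4288 + 1024) = √(-3264) = 8*I*√51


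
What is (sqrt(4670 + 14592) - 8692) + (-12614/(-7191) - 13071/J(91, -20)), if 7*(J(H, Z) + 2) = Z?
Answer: -86279885/14382 + sqrt(19262) ≈ -5860.4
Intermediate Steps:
J(H, Z) = -2 + Z/7
(sqrt(4670 + 14592) - 8692) + (-12614/(-7191) - 13071/J(91, -20)) = (sqrt(4670 + 14592) - 8692) + (-12614/(-7191) - 13071/(-2 + (1/7)*(-20))) = (sqrt(19262) - 8692) + (-12614*(-1/7191) - 13071/(-2 - 20/7)) = (-8692 + sqrt(19262)) + (742/423 - 13071/(-34/7)) = (-8692 + sqrt(19262)) + (742/423 - 13071*(-7/34)) = (-8692 + sqrt(19262)) + (742/423 + 91497/34) = (-8692 + sqrt(19262)) + 38728459/14382 = -86279885/14382 + sqrt(19262)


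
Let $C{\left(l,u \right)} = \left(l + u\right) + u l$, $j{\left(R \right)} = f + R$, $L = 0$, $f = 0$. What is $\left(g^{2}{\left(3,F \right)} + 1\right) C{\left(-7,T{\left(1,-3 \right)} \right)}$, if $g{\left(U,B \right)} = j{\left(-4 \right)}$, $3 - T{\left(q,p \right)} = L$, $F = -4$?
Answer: $-425$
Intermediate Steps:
$j{\left(R \right)} = R$ ($j{\left(R \right)} = 0 + R = R$)
$T{\left(q,p \right)} = 3$ ($T{\left(q,p \right)} = 3 - 0 = 3 + 0 = 3$)
$g{\left(U,B \right)} = -4$
$C{\left(l,u \right)} = l + u + l u$ ($C{\left(l,u \right)} = \left(l + u\right) + l u = l + u + l u$)
$\left(g^{2}{\left(3,F \right)} + 1\right) C{\left(-7,T{\left(1,-3 \right)} \right)} = \left(\left(-4\right)^{2} + 1\right) \left(-7 + 3 - 21\right) = \left(16 + 1\right) \left(-7 + 3 - 21\right) = 17 \left(-25\right) = -425$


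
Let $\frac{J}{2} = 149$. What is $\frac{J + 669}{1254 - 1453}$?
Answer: $- \frac{967}{199} \approx -4.8593$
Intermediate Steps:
$J = 298$ ($J = 2 \cdot 149 = 298$)
$\frac{J + 669}{1254 - 1453} = \frac{298 + 669}{1254 - 1453} = \frac{1}{-199} \cdot 967 = \left(- \frac{1}{199}\right) 967 = - \frac{967}{199}$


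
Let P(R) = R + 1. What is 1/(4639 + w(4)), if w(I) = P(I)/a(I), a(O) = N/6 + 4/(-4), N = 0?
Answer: 1/4634 ≈ 0.00021580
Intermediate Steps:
P(R) = 1 + R
a(O) = -1 (a(O) = 0/6 + 4/(-4) = 0*(1/6) + 4*(-1/4) = 0 - 1 = -1)
w(I) = -1 - I (w(I) = (1 + I)/(-1) = (1 + I)*(-1) = -1 - I)
1/(4639 + w(4)) = 1/(4639 + (-1 - 1*4)) = 1/(4639 + (-1 - 4)) = 1/(4639 - 5) = 1/4634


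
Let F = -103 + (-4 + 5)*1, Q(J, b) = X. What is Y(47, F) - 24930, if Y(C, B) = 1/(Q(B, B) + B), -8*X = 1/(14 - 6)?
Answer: -162768034/6529 ≈ -24930.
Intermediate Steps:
X = -1/64 (X = -1/(8*(14 - 6)) = -⅛/8 = -⅛*⅛ = -1/64 ≈ -0.015625)
Q(J, b) = -1/64
F = -102 (F = -103 + 1*1 = -103 + 1 = -102)
Y(C, B) = 1/(-1/64 + B)
Y(47, F) - 24930 = 64/(-1 + 64*(-102)) - 24930 = 64/(-1 - 6528) - 24930 = 64/(-6529) - 24930 = 64*(-1/6529) - 24930 = -64/6529 - 24930 = -162768034/6529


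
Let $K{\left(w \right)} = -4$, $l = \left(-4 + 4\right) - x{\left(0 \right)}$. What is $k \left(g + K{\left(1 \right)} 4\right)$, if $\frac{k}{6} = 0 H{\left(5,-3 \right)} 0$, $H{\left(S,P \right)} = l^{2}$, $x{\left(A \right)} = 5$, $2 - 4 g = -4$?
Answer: $0$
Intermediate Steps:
$g = \frac{3}{2}$ ($g = \frac{1}{2} - -1 = \frac{1}{2} + 1 = \frac{3}{2} \approx 1.5$)
$l = -5$ ($l = \left(-4 + 4\right) - 5 = 0 - 5 = -5$)
$H{\left(S,P \right)} = 25$ ($H{\left(S,P \right)} = \left(-5\right)^{2} = 25$)
$k = 0$ ($k = 6 \cdot 0 \cdot 25 \cdot 0 = 6 \cdot 0 \cdot 0 = 6 \cdot 0 = 0$)
$k \left(g + K{\left(1 \right)} 4\right) = 0 \left(\frac{3}{2} - 16\right) = 0 \left(- \frac{29}{2}\right) = 0$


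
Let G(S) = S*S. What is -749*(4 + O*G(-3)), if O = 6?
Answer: -43442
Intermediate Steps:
G(S) = S²
-749*(4 + O*G(-3)) = -749*(4 + 6*(-3)²) = -749*(4 + 6*9) = -749*(4 + 54) = -749*58 = -43442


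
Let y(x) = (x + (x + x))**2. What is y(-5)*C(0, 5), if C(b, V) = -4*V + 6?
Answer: -3150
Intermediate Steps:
C(b, V) = 6 - 4*V
y(x) = 9*x**2 (y(x) = (x + 2*x)**2 = (3*x)**2 = 9*x**2)
y(-5)*C(0, 5) = (9*(-5)**2)*(6 - 4*5) = (9*25)*(6 - 20) = 225*(-14) = -3150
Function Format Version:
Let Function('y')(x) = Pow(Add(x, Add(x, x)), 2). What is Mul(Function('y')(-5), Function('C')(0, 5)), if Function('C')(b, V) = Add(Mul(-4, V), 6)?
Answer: -3150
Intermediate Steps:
Function('C')(b, V) = Add(6, Mul(-4, V))
Function('y')(x) = Mul(9, Pow(x, 2)) (Function('y')(x) = Pow(Add(x, Mul(2, x)), 2) = Pow(Mul(3, x), 2) = Mul(9, Pow(x, 2)))
Mul(Function('y')(-5), Function('C')(0, 5)) = Mul(Mul(9, Pow(-5, 2)), Add(6, Mul(-4, 5))) = Mul(Mul(9, 25), Add(6, -20)) = Mul(225, -14) = -3150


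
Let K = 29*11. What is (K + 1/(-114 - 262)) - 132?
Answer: 70311/376 ≈ 187.00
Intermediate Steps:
K = 319
(K + 1/(-114 - 262)) - 132 = (319 + 1/(-114 - 262)) - 132 = (319 + 1/(-376)) - 132 = (319 - 1/376) - 132 = 119943/376 - 132 = 70311/376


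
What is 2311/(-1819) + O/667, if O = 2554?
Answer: 3104289/1213273 ≈ 2.5586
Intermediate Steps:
2311/(-1819) + O/667 = 2311/(-1819) + 2554/667 = 2311*(-1/1819) + 2554*(1/667) = -2311/1819 + 2554/667 = 3104289/1213273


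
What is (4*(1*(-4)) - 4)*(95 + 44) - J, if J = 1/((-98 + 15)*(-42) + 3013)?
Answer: -18067221/6499 ≈ -2780.0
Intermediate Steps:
J = 1/6499 (J = 1/(-83*(-42) + 3013) = 1/(3486 + 3013) = 1/6499 ≈ 0.00015387)
(4*(1*(-4)) - 4)*(95 + 44) - J = (4*(1*(-4)) - 4)*(95 + 44) - 1*1/6499 = (4*(-4) - 4)*139 - 1/6499 = (-16 - 4)*139 - 1/6499 = -20*139 - 1/6499 = -2780 - 1/6499 = -18067221/6499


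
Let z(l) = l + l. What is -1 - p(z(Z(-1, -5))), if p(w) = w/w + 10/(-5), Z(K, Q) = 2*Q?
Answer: 0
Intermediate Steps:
z(l) = 2*l
p(w) = -1 (p(w) = 1 + 10*(-1/5) = 1 - 2 = -1)
-1 - p(z(Z(-1, -5))) = -1 - 1*(-1) = -1 + 1 = 0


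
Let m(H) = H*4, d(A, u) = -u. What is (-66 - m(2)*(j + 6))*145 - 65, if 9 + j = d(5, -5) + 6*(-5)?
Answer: 22845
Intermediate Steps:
m(H) = 4*H
j = -34 (j = -9 + (-1*(-5) + 6*(-5)) = -9 + (5 - 30) = -9 - 25 = -34)
(-66 - m(2)*(j + 6))*145 - 65 = (-66 - 4*2*(-34 + 6))*145 - 65 = (-66 - 8*(-28))*145 - 65 = (-66 - 1*(-224))*145 - 65 = (-66 + 224)*145 - 65 = 158*145 - 65 = 22910 - 65 = 22845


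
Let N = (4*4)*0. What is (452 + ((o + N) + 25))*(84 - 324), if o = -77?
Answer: -96000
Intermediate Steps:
N = 0 (N = 16*0 = 0)
(452 + ((o + N) + 25))*(84 - 324) = (452 + ((-77 + 0) + 25))*(84 - 324) = (452 + (-77 + 25))*(-240) = (452 - 52)*(-240) = 400*(-240) = -96000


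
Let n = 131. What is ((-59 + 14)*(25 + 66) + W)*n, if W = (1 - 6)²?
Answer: -533170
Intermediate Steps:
W = 25 (W = (-5)² = 25)
((-59 + 14)*(25 + 66) + W)*n = ((-59 + 14)*(25 + 66) + 25)*131 = (-45*91 + 25)*131 = (-4095 + 25)*131 = -4070*131 = -533170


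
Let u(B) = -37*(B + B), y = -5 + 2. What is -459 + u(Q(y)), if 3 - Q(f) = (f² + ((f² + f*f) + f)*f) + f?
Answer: -3567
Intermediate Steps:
y = -3
Q(f) = 3 - f - f² - f*(f + 2*f²) (Q(f) = 3 - ((f² + ((f² + f*f) + f)*f) + f) = 3 - ((f² + ((f² + f²) + f)*f) + f) = 3 - ((f² + (2*f² + f)*f) + f) = 3 - ((f² + (f + 2*f²)*f) + f) = 3 - ((f² + f*(f + 2*f²)) + f) = 3 - (f + f² + f*(f + 2*f²)) = 3 + (-f - f² - f*(f + 2*f²)) = 3 - f - f² - f*(f + 2*f²))
u(B) = -74*B
-459 + u(Q(y)) = -459 - 74*(3 - 1*(-3) - 2*(-3)² - 2*(-3)³) = -459 - 74*(3 + 3 - 2*9 - 2*(-27)) = -459 - 74*(3 + 3 - 18 + 54) = -459 - 74*42 = -459 - 3108 = -3567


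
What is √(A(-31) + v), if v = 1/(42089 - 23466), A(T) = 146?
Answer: √50635173457/18623 ≈ 12.083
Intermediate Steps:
v = 1/18623 ≈ 5.3697e-5
√(A(-31) + v) = √(146 + 1/18623) = √(2718959/18623) = √50635173457/18623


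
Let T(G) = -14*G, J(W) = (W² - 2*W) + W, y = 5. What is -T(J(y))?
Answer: 280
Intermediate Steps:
J(W) = W² - W
-T(J(y)) = -(-14)*5*(-1 + 5) = -(-14)*5*4 = -(-14)*20 = -1*(-280) = 280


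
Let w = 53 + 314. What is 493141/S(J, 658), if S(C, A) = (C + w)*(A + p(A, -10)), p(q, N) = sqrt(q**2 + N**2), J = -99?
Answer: -162243389/13400 + 493141*sqrt(108266)/13400 ≈ 1.3982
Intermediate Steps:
w = 367
p(q, N) = sqrt(N**2 + q**2)
S(C, A) = (367 + C)*(A + sqrt(100 + A**2)) (S(C, A) = (C + 367)*(A + sqrt((-10)**2 + A**2)) = (367 + C)*(A + sqrt(100 + A**2)))
493141/S(J, 658) = 493141/(367*658 + 367*sqrt(100 + 658**2) + 658*(-99) - 99*sqrt(100 + 658**2)) = 493141/(241486 + 367*sqrt(100 + 432964) - 65142 - 99*sqrt(100 + 432964)) = 493141/(241486 + 367*sqrt(433064) - 65142 - 198*sqrt(108266)) = 493141/(241486 + 367*(2*sqrt(108266)) - 65142 - 198*sqrt(108266)) = 493141/(241486 + 734*sqrt(108266) - 65142 - 198*sqrt(108266)) = 493141/(176344 + 536*sqrt(108266))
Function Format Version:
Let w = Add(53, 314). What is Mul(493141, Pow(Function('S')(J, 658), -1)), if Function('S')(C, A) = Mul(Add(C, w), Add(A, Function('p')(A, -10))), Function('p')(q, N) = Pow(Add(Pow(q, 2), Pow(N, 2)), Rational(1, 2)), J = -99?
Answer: Add(Rational(-162243389, 13400), Mul(Rational(493141, 13400), Pow(108266, Rational(1, 2)))) ≈ 1.3982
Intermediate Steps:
w = 367
Function('p')(q, N) = Pow(Add(Pow(N, 2), Pow(q, 2)), Rational(1, 2))
Function('S')(C, A) = Mul(Add(367, C), Add(A, Pow(Add(100, Pow(A, 2)), Rational(1, 2)))) (Function('S')(C, A) = Mul(Add(C, 367), Add(A, Pow(Add(Pow(-10, 2), Pow(A, 2)), Rational(1, 2)))) = Mul(Add(367, C), Add(A, Pow(Add(100, Pow(A, 2)), Rational(1, 2)))))
Mul(493141, Pow(Function('S')(J, 658), -1)) = Mul(493141, Pow(Add(Mul(367, 658), Mul(367, Pow(Add(100, Pow(658, 2)), Rational(1, 2))), Mul(658, -99), Mul(-99, Pow(Add(100, Pow(658, 2)), Rational(1, 2)))), -1)) = Mul(493141, Pow(Add(241486, Mul(367, Pow(Add(100, 432964), Rational(1, 2))), -65142, Mul(-99, Pow(Add(100, 432964), Rational(1, 2)))), -1)) = Mul(493141, Pow(Add(241486, Mul(367, Pow(433064, Rational(1, 2))), -65142, Mul(-99, Pow(433064, Rational(1, 2)))), -1)) = Mul(493141, Pow(Add(241486, Mul(367, Mul(2, Pow(108266, Rational(1, 2)))), -65142, Mul(-99, Mul(2, Pow(108266, Rational(1, 2))))), -1)) = Mul(493141, Pow(Add(241486, Mul(734, Pow(108266, Rational(1, 2))), -65142, Mul(-198, Pow(108266, Rational(1, 2)))), -1)) = Mul(493141, Pow(Add(176344, Mul(536, Pow(108266, Rational(1, 2)))), -1))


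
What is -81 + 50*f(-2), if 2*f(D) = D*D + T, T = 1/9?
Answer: 196/9 ≈ 21.778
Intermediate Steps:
T = ⅑ ≈ 0.11111
f(D) = 1/18 + D²/2 (f(D) = (D*D + ⅑)/2 = (D² + ⅑)/2 = (⅑ + D²)/2 = 1/18 + D²/2)
-81 + 50*f(-2) = -81 + 50*(1/18 + (½)*(-2)²) = -81 + 50*(1/18 + (½)*4) = -81 + 50*(1/18 + 2) = -81 + 50*(37/18) = -81 + 925/9 = 196/9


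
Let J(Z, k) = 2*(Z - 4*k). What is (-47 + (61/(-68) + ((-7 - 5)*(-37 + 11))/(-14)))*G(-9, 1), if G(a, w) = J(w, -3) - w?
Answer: -835175/476 ≈ -1754.6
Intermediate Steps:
J(Z, k) = -8*k + 2*Z
G(a, w) = 24 + w (G(a, w) = (-8*(-3) + 2*w) - w = (24 + 2*w) - w = 24 + w)
(-47 + (61/(-68) + ((-7 - 5)*(-37 + 11))/(-14)))*G(-9, 1) = (-47 + (61/(-68) + ((-7 - 5)*(-37 + 11))/(-14)))*(24 + 1) = (-47 + (61*(-1/68) - 12*(-26)*(-1/14)))*25 = (-47 + (-61/68 + 312*(-1/14)))*25 = (-47 + (-61/68 - 156/7))*25 = (-47 - 11035/476)*25 = -33407/476*25 = -835175/476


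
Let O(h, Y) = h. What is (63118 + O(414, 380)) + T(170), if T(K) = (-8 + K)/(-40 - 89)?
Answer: 2731822/43 ≈ 63531.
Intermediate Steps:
T(K) = 8/129 - K/129 (T(K) = (-8 + K)/(-129) = (-8 + K)*(-1/129) = 8/129 - K/129)
(63118 + O(414, 380)) + T(170) = (63118 + 414) + (8/129 - 1/129*170) = 63532 + (8/129 - 170/129) = 63532 - 54/43 = 2731822/43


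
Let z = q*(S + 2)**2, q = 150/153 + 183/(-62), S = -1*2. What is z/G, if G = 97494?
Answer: 0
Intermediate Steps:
S = -2
q = -6233/3162 (q = 150*(1/153) + 183*(-1/62) = 50/51 - 183/62 = -6233/3162 ≈ -1.9712)
z = 0 (z = -6233*(-2 + 2)**2/3162 = -6233/3162*0**2 = -6233/3162*0 = 0)
z/G = 0/97494 = 0*(1/97494) = 0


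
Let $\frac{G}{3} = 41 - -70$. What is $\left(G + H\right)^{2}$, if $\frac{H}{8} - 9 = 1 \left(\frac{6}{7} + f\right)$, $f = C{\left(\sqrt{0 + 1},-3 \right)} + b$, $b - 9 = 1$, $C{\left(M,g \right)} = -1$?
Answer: $\frac{11471769}{49} \approx 2.3412 \cdot 10^{5}$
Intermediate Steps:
$b = 10$ ($b = 9 + 1 = 10$)
$G = 333$ ($G = 3 \left(41 - -70\right) = 3 \left(41 + 70\right) = 3 \cdot 111 = 333$)
$f = 9$ ($f = -1 + 10 = 9$)
$H = \frac{1056}{7}$ ($H = 72 + 8 \cdot 1 \left(\frac{6}{7} + 9\right) = 72 + 8 \cdot 1 \cdot \frac{69}{7} = 72 + 8 \cdot \frac{69}{7} = 72 + \frac{552}{7} = \frac{1056}{7} \approx 150.86$)
$\left(G + H\right)^{2} = \left(333 + \frac{1056}{7}\right)^{2} = \left(\frac{3387}{7}\right)^{2} = \frac{11471769}{49}$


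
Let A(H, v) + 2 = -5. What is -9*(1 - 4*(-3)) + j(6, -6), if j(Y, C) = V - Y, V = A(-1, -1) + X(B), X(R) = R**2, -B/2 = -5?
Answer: -30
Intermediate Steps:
B = 10 (B = -2*(-5) = 10)
A(H, v) = -7 (A(H, v) = -2 - 5 = -7)
V = 93 (V = -7 + 10**2 = -7 + 100 = 93)
j(Y, C) = 93 - Y
-9*(1 - 4*(-3)) + j(6, -6) = -9*(1 - 4*(-3)) + (93 - 1*6) = -9*(1 + 12) + (93 - 6) = -9*13 + 87 = -117 + 87 = -30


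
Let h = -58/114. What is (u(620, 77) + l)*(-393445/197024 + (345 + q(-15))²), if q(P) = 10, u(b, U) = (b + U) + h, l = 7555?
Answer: 614642594429575/591072 ≈ 1.0399e+9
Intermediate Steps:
h = -29/57 (h = -58*1/114 = -29/57 ≈ -0.50877)
u(b, U) = -29/57 + U + b (u(b, U) = (b + U) - 29/57 = (U + b) - 29/57 = -29/57 + U + b)
(u(620, 77) + l)*(-393445/197024 + (345 + q(-15))²) = ((-29/57 + 77 + 620) + 7555)*(-393445/197024 + (345 + 10)²) = (39700/57 + 7555)*(-393445*1/197024 + 355²) = 470335*(-393445/197024 + 126025)/57 = (470335/57)*(24829556155/197024) = 614642594429575/591072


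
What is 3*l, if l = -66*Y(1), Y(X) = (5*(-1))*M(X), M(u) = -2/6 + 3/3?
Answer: 660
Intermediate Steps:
M(u) = 2/3 (M(u) = -2*1/6 + 3*(1/3) = -1/3 + 1 = 2/3)
Y(X) = -10/3 (Y(X) = (5*(-1))*(2/3) = -5*2/3 = -10/3)
l = 220 (l = -66*(-10/3) = 220)
3*l = 3*220 = 660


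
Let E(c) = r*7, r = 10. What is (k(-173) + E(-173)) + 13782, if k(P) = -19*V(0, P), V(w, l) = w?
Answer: 13852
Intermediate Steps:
E(c) = 70 (E(c) = 10*7 = 70)
k(P) = 0 (k(P) = -19*0 = 0)
(k(-173) + E(-173)) + 13782 = (0 + 70) + 13782 = 70 + 13782 = 13852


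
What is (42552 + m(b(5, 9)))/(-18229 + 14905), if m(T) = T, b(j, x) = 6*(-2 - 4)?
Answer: -3543/277 ≈ -12.791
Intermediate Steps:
b(j, x) = -36 (b(j, x) = 6*(-6) = -36)
(42552 + m(b(5, 9)))/(-18229 + 14905) = (42552 - 36)/(-18229 + 14905) = 42516/(-3324) = 42516*(-1/3324) = -3543/277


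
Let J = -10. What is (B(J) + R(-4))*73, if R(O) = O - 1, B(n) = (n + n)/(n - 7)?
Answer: -4745/17 ≈ -279.12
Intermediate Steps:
B(n) = 2*n/(-7 + n) (B(n) = (2*n)/(-7 + n) = 2*n/(-7 + n))
R(O) = -1 + O
(B(J) + R(-4))*73 = (2*(-10)/(-7 - 10) + (-1 - 4))*73 = (2*(-10)/(-17) - 5)*73 = (2*(-10)*(-1/17) - 5)*73 = (20/17 - 5)*73 = -65/17*73 = -4745/17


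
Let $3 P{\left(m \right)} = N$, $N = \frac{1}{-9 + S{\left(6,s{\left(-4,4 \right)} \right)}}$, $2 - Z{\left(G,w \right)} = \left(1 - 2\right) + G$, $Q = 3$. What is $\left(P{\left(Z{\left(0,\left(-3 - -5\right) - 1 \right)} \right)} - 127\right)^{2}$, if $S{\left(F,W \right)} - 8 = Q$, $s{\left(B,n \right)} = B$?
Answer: $\frac{579121}{36} \approx 16087.0$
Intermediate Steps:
$S{\left(F,W \right)} = 11$ ($S{\left(F,W \right)} = 8 + 3 = 11$)
$Z{\left(G,w \right)} = 3 - G$ ($Z{\left(G,w \right)} = 2 - \left(\left(1 - 2\right) + G\right) = 2 - \left(-1 + G\right) = 3 - G$)
$N = \frac{1}{2}$ ($N = \frac{1}{-9 + 11} = \frac{1}{2} \approx 0.5$)
$P{\left(m \right)} = \frac{1}{6}$ ($P{\left(m \right)} = \frac{1}{3} \cdot \frac{1}{2} = \frac{1}{6}$)
$\left(P{\left(Z{\left(0,\left(-3 - -5\right) - 1 \right)} \right)} - 127\right)^{2} = \left(\frac{1}{6} - 127\right)^{2} = \left(- \frac{761}{6}\right)^{2} = \frac{579121}{36}$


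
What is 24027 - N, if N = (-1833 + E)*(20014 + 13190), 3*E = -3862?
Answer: 103631575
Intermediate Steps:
E = -3862/3 (E = (⅓)*(-3862) = -3862/3 ≈ -1287.3)
N = -103607548 (N = (-1833 - 3862/3)*(20014 + 13190) = -9361/3*33204 = -103607548)
24027 - N = 24027 - 1*(-103607548) = 24027 + 103607548 = 103631575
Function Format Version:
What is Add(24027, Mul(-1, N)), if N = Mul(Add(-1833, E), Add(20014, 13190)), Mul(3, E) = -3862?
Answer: 103631575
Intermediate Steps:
E = Rational(-3862, 3) (E = Mul(Rational(1, 3), -3862) = Rational(-3862, 3) ≈ -1287.3)
N = -103607548 (N = Mul(Add(-1833, Rational(-3862, 3)), Add(20014, 13190)) = Mul(Rational(-9361, 3), 33204) = -103607548)
Add(24027, Mul(-1, N)) = Add(24027, Mul(-1, -103607548)) = Add(24027, 103607548) = 103631575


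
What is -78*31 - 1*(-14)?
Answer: -2404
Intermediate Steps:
-78*31 - 1*(-14) = -2418 + 14 = -2404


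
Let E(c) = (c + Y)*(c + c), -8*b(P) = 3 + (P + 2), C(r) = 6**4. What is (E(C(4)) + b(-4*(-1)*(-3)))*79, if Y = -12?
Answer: 2103377449/8 ≈ 2.6292e+8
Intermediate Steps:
C(r) = 1296
b(P) = -5/8 - P/8 (b(P) = -(3 + (P + 2))/8 = -(3 + (2 + P))/8 = -(5 + P)/8 = -5/8 - P/8)
E(c) = 2*c*(-12 + c) (E(c) = (c - 12)*(c + c) = (-12 + c)*(2*c) = 2*c*(-12 + c))
(E(C(4)) + b(-4*(-1)*(-3)))*79 = (2*1296*(-12 + 1296) + (-5/8 - (-4*(-1))*(-3)/8))*79 = (2*1296*1284 + (-5/8 - (-3)/2))*79 = (3328128 + (-5/8 - 1/8*(-12)))*79 = (3328128 + (-5/8 + 3/2))*79 = (3328128 + 7/8)*79 = (26625031/8)*79 = 2103377449/8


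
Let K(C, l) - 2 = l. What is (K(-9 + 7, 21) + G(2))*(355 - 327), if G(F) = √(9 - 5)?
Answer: 700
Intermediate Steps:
G(F) = 2 (G(F) = √4 = 2)
K(C, l) = 2 + l
(K(-9 + 7, 21) + G(2))*(355 - 327) = ((2 + 21) + 2)*(355 - 327) = (23 + 2)*28 = 25*28 = 700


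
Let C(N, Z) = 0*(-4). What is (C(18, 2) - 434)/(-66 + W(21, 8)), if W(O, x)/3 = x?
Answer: 31/3 ≈ 10.333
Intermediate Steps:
C(N, Z) = 0
W(O, x) = 3*x
(C(18, 2) - 434)/(-66 + W(21, 8)) = (0 - 434)/(-66 + 3*8) = -434/(-66 + 24) = -434/(-42) = -434*(-1/42) = 31/3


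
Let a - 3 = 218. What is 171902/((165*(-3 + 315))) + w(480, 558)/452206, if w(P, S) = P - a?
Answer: 19437112283/5819891220 ≈ 3.3398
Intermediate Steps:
a = 221 (a = 3 + 218 = 221)
w(P, S) = -221 + P (w(P, S) = P - 1*221 = P - 221 = -221 + P)
171902/((165*(-3 + 315))) + w(480, 558)/452206 = 171902/((165*(-3 + 315))) + (-221 + 480)/452206 = 171902/((165*312)) + 259*(1/452206) = 171902/51480 + 259/452206 = 171902*(1/51480) + 259/452206 = 85951/25740 + 259/452206 = 19437112283/5819891220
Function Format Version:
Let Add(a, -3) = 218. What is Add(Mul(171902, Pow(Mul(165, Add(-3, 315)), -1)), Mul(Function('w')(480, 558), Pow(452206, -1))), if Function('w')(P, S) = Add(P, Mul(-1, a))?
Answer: Rational(19437112283, 5819891220) ≈ 3.3398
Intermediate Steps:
a = 221 (a = Add(3, 218) = 221)
Function('w')(P, S) = Add(-221, P) (Function('w')(P, S) = Add(P, Mul(-1, 221)) = Add(P, -221) = Add(-221, P))
Add(Mul(171902, Pow(Mul(165, Add(-3, 315)), -1)), Mul(Function('w')(480, 558), Pow(452206, -1))) = Add(Mul(171902, Pow(Mul(165, Add(-3, 315)), -1)), Mul(Add(-221, 480), Pow(452206, -1))) = Add(Mul(171902, Pow(Mul(165, 312), -1)), Mul(259, Rational(1, 452206))) = Add(Mul(171902, Pow(51480, -1)), Rational(259, 452206)) = Add(Mul(171902, Rational(1, 51480)), Rational(259, 452206)) = Add(Rational(85951, 25740), Rational(259, 452206)) = Rational(19437112283, 5819891220)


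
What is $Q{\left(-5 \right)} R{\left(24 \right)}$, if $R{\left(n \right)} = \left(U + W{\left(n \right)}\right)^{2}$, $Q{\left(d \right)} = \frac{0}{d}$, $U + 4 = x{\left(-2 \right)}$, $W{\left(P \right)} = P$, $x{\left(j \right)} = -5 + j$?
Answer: $0$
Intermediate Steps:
$U = -11$ ($U = -4 - 7 = -11$)
$Q{\left(d \right)} = 0$
$R{\left(n \right)} = \left(-11 + n\right)^{2}$
$Q{\left(-5 \right)} R{\left(24 \right)} = 0 \left(-11 + 24\right)^{2} = 0 \cdot 13^{2} = 0 \cdot 169 = 0$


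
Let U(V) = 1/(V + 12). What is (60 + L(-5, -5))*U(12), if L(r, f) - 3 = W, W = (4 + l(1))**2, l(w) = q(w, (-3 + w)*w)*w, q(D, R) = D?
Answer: 11/3 ≈ 3.6667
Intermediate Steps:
U(V) = 1/(12 + V)
l(w) = w**2 (l(w) = w*w = w**2)
W = 25 (W = (4 + 1**2)**2 = (4 + 1)**2 = 5**2 = 25)
L(r, f) = 28 (L(r, f) = 3 + 25 = 28)
(60 + L(-5, -5))*U(12) = (60 + 28)/(12 + 12) = 88/24 = 88*(1/24) = 11/3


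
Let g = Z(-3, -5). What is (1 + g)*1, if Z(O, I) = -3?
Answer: -2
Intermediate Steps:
g = -3
(1 + g)*1 = (1 - 3)*1 = -2*1 = -2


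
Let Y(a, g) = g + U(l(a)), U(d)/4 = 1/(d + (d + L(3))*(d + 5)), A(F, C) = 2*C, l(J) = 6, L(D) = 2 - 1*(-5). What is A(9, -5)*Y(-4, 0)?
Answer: -40/149 ≈ -0.26846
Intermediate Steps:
L(D) = 7 (L(D) = 2 + 5 = 7)
U(d) = 4/(d + (5 + d)*(7 + d)) (U(d) = 4/(d + (d + 7)*(d + 5)) = 4/(d + (7 + d)*(5 + d)) = 4/(d + (5 + d)*(7 + d)))
Y(a, g) = 4/149 + g (Y(a, g) = g + 4/(35 + 6² + 13*6) = g + 4/(35 + 36 + 78) = g + 4/149 = 4/149 + g)
A(9, -5)*Y(-4, 0) = (2*(-5))*(4/149 + 0) = -10*4/149 = -40/149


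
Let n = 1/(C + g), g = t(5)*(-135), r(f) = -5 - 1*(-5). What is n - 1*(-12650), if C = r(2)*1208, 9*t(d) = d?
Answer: 948749/75 ≈ 12650.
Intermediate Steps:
t(d) = d/9
r(f) = 0 (r(f) = -5 + 5 = 0)
g = -75 (g = ((1/9)*5)*(-135) = (5/9)*(-135) = -75)
C = 0 (C = 0*1208 = 0)
n = -1/75 (n = 1/(0 - 75) = 1/(-75) = -1/75 ≈ -0.013333)
n - 1*(-12650) = -1/75 - 1*(-12650) = -1/75 + 12650 = 948749/75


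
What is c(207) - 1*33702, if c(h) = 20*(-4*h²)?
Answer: -3461622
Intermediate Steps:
c(h) = -80*h²
c(207) - 1*33702 = -80*207² - 1*33702 = -80*42849 - 33702 = -3427920 - 33702 = -3461622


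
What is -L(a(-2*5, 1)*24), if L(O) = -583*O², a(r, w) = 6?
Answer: 12089088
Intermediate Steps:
-L(a(-2*5, 1)*24) = -(-583)*(6*24)² = -(-583)*144² = -(-583)*20736 = -1*(-12089088) = 12089088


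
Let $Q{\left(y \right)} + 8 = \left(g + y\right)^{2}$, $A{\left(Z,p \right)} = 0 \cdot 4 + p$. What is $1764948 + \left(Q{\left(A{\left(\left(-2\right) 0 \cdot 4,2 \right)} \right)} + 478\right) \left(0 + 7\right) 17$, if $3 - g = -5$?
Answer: $1832778$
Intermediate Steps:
$g = 8$ ($g = 3 - -5 = 3 + 5 = 8$)
$A{\left(Z,p \right)} = p$ ($A{\left(Z,p \right)} = 0 + p = p$)
$Q{\left(y \right)} = -8 + \left(8 + y\right)^{2}$
$1764948 + \left(Q{\left(A{\left(\left(-2\right) 0 \cdot 4,2 \right)} \right)} + 478\right) \left(0 + 7\right) 17 = 1764948 + \left(\left(-8 + \left(8 + 2\right)^{2}\right) + 478\right) \left(0 + 7\right) 17 = 1764948 + \left(\left(-8 + 10^{2}\right) + 478\right) 7 \cdot 17 = 1764948 + \left(\left(-8 + 100\right) + 478\right) 119 = 1764948 + \left(92 + 478\right) 119 = 1764948 + 570 \cdot 119 = 1764948 + 67830 = 1832778$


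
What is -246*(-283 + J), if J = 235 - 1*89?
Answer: 33702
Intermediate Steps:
J = 146 (J = 235 - 89 = 146)
-246*(-283 + J) = -246*(-283 + 146) = -246*(-137) = 33702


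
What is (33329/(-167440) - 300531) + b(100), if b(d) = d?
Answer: -50304199969/167440 ≈ -3.0043e+5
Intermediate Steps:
(33329/(-167440) - 300531) + b(100) = (33329/(-167440) - 300531) + 100 = (33329*(-1/167440) - 300531) + 100 = (-33329/167440 - 300531) + 100 = -50320943969/167440 + 100 = -50304199969/167440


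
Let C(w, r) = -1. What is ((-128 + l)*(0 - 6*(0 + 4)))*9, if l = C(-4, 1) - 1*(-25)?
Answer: 22464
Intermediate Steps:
l = 24 (l = -1 - 1*(-25) = -1 + 25 = 24)
((-128 + l)*(0 - 6*(0 + 4)))*9 = ((-128 + 24)*(0 - 6*(0 + 4)))*9 = -104*(0 - 6*4)*9 = -104*(0 - 24)*9 = -104*(-24)*9 = 2496*9 = 22464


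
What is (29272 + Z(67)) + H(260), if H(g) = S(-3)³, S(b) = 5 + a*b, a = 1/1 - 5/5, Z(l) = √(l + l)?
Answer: 29397 + √134 ≈ 29409.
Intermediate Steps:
Z(l) = √2*√l (Z(l) = √(2*l) = √2*√l)
a = 0 (a = 1*1 - 5*⅕ = 1 - 1 = 0)
S(b) = 5 (S(b) = 5 + 0*b = 5 + 0 = 5)
H(g) = 125 (H(g) = 5³ = 125)
(29272 + Z(67)) + H(260) = (29272 + √2*√67) + 125 = (29272 + √134) + 125 = 29397 + √134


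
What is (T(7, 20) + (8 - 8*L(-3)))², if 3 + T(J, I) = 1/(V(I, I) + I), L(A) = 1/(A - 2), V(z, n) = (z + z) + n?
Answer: 279841/6400 ≈ 43.725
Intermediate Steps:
V(z, n) = n + 2*z (V(z, n) = 2*z + n = n + 2*z)
L(A) = 1/(-2 + A)
T(J, I) = -3 + 1/(4*I) (T(J, I) = -3 + 1/((I + 2*I) + I) = -3 + 1/(3*I + I) = -3 + 1/(4*I))
(T(7, 20) + (8 - 8*L(-3)))² = ((-3 + (¼)/20) + (8 - 8/(-2 - 3)))² = ((-3 + (¼)*(1/20)) + (8 - 8/(-5)))² = ((-3 + 1/80) + (8 - 8*(-⅕)))² = (-239/80 + (8 + 8/5))² = (-239/80 + 48/5)² = (529/80)² = 279841/6400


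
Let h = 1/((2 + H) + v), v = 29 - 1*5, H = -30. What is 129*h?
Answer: -129/4 ≈ -32.250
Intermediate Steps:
v = 24 (v = 29 - 5 = 24)
h = -1/4 (h = 1/((2 - 30) + 24) = 1/(-28 + 24) = 1/(-4) = -1/4 ≈ -0.25000)
129*h = 129*(-1/4) = -129/4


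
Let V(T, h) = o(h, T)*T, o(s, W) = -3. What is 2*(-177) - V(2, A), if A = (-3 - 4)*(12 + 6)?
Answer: -348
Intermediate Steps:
A = -126 (A = -7*18 = -126)
V(T, h) = -3*T
2*(-177) - V(2, A) = 2*(-177) - (-3)*2 = -354 - 1*(-6) = -354 + 6 = -348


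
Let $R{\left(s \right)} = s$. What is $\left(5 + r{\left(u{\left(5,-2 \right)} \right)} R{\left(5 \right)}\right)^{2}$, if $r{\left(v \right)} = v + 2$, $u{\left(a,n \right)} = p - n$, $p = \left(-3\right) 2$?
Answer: $25$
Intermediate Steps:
$p = -6$
$u{\left(a,n \right)} = -6 - n$
$r{\left(v \right)} = 2 + v$
$\left(5 + r{\left(u{\left(5,-2 \right)} \right)} R{\left(5 \right)}\right)^{2} = \left(5 + \left(2 - 4\right) 5\right)^{2} = \left(5 - 10\right)^{2} = \left(-5\right)^{2} = 25$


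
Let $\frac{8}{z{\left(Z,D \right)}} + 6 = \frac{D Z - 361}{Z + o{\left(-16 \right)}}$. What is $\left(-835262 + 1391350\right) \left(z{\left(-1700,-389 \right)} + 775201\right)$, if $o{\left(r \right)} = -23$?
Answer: $\frac{289374063832242584}{671277} \approx 4.3108 \cdot 10^{11}$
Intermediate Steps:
$z{\left(Z,D \right)} = \frac{8}{-6 + \frac{-361 + D Z}{-23 + Z}}$ ($z{\left(Z,D \right)} = \frac{8}{-6 + \frac{D Z - 361}{Z - 23}} = \frac{8}{-6 + \frac{-361 + D Z}{-23 + Z}}$)
$\left(-835262 + 1391350\right) \left(z{\left(-1700,-389 \right)} + 775201\right) = \left(-835262 + 1391350\right) \left(\frac{8 \left(23 - -1700\right)}{223 + 6 \left(-1700\right) - \left(-389\right) \left(-1700\right)} + 775201\right) = 556088 \left(\frac{8 \left(23 + 1700\right)}{223 - 10200 - 661300} + 775201\right) = 556088 \left(8 \frac{1}{-671277} \cdot 1723 + 775201\right) = 556088 \left(8 \left(- \frac{1}{671277}\right) 1723 + 775201\right) = 556088 \left(- \frac{13784}{671277} + 775201\right) = 556088 \cdot \frac{520374587893}{671277} = \frac{289374063832242584}{671277}$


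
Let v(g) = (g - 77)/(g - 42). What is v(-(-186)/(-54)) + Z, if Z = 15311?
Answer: 6262923/409 ≈ 15313.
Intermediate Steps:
v(g) = (-77 + g)/(-42 + g)
v(-(-186)/(-54)) + Z = (-77 - (-186)/(-54))/(-42 - (-186)/(-54)) + 15311 = (-77 - (-186)*(-1)/54)/(-42 - (-186)*(-1)/54) + 15311 = (-77 - 1*31/9)/(-42 - 1*31/9) + 15311 = (-77 - 31/9)/(-42 - 31/9) + 15311 = -724/9/(-409/9) + 15311 = -9/409*(-724/9) + 15311 = 724/409 + 15311 = 6262923/409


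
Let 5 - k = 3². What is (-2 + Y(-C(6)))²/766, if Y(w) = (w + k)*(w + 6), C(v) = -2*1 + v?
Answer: 162/383 ≈ 0.42298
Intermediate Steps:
k = -4 (k = 5 - 1*3² = 5 - 1*9 = 5 - 9 = -4)
C(v) = -2 + v
Y(w) = (-4 + w)*(6 + w) (Y(w) = (w - 4)*(w + 6) = (-4 + w)*(6 + w))
(-2 + Y(-C(6)))²/766 = (-2 + (-24 + (-(-2 + 6))² + 2*(-(-2 + 6))))²/766 = (-2 + (-24 + (-1*4)² + 2*(-1*4)))²*(1/766) = (-2 + (-24 + (-4)² + 2*(-4)))²*(1/766) = (-2 + (-24 + 16 - 8))²*(1/766) = (-2 - 16)²*(1/766) = (-18)²*(1/766) = 324*(1/766) = 162/383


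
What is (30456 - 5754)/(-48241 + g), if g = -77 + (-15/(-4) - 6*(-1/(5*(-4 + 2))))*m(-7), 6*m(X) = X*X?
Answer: -329360/643897 ≈ -0.51151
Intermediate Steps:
m(X) = X**2/6 (m(X) = (X*X)/6 = X**2/6)
g = -2051/40 (g = -77 + (-15/(-4) - 6*(-1/(5*(-4 + 2))))*((1/6)*(-7)**2) = -77 + (-15*(-1/4) - 6/((-5*(-2))))*((1/6)*49) = -77 + (15/4 - 6/10)*(49/6) = -77 + (15/4 - 6*1/10)*(49/6) = -77 + (15/4 - 3/5)*(49/6) = -77 + (63/20)*(49/6) = -77 + 1029/40 = -2051/40 ≈ -51.275)
(30456 - 5754)/(-48241 + g) = (30456 - 5754)/(-48241 - 2051/40) = 24702/(-1931691/40) = 24702*(-40/1931691) = -329360/643897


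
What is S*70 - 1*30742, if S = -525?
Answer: -67492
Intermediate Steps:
S*70 - 1*30742 = -525*70 - 1*30742 = -36750 - 30742 = -67492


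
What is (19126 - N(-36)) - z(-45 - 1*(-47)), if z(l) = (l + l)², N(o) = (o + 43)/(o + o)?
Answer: 1375927/72 ≈ 19110.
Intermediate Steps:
N(o) = (43 + o)/(2*o) (N(o) = (43 + o)/((2*o)) = (43 + o)*(1/(2*o)) = (43 + o)/(2*o))
z(l) = 4*l² (z(l) = (2*l)² = 4*l²)
(19126 - N(-36)) - z(-45 - 1*(-47)) = (19126 - (43 - 36)/(2*(-36))) - 4*(-45 - 1*(-47))² = (19126 - (-1)*7/(2*36)) - 4*(-45 + 47)² = (19126 - 1*(-7/72)) - 4*2² = (19126 + 7/72) - 4*4 = 1377079/72 - 1*16 = 1377079/72 - 16 = 1375927/72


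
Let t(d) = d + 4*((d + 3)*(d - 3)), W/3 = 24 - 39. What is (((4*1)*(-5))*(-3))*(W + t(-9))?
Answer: 14040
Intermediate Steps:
W = -45 (W = 3*(24 - 39) = 3*(-15) = -45)
t(d) = d + 4*(-3 + d)*(3 + d) (t(d) = d + 4*((3 + d)*(-3 + d)) = d + 4*((-3 + d)*(3 + d)) = d + 4*(-3 + d)*(3 + d))
(((4*1)*(-5))*(-3))*(W + t(-9)) = (((4*1)*(-5))*(-3))*(-45 + (-36 - 9 + 4*(-9)**2)) = ((4*(-5))*(-3))*(-45 + (-36 - 9 + 4*81)) = (-20*(-3))*(-45 + (-36 - 9 + 324)) = 60*(-45 + 279) = 60*234 = 14040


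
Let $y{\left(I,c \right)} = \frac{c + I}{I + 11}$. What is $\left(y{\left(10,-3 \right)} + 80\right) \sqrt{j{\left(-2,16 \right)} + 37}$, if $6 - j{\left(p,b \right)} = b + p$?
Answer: $\frac{241 \sqrt{29}}{3} \approx 432.61$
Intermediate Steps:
$j{\left(p,b \right)} = 6 - b - p$ ($j{\left(p,b \right)} = 6 - \left(b + p\right) = 6 - b - p$)
$y{\left(I,c \right)} = \frac{I + c}{11 + I}$
$\left(y{\left(10,-3 \right)} + 80\right) \sqrt{j{\left(-2,16 \right)} + 37} = \left(\frac{10 - 3}{11 + 10} + 80\right) \sqrt{\left(6 - 16 - -2\right) + 37} = \left(\frac{1}{21} \cdot 7 + 80\right) \sqrt{\left(6 - 16 + 2\right) + 37} = \left(\frac{1}{21} \cdot 7 + 80\right) \sqrt{-8 + 37} = \left(\frac{1}{3} + 80\right) \sqrt{29} = \frac{241 \sqrt{29}}{3}$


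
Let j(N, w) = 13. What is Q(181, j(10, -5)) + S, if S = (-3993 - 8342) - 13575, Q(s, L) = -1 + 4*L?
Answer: -25859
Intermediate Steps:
S = -25910 (S = -12335 - 13575 = -25910)
Q(181, j(10, -5)) + S = (-1 + 4*13) - 25910 = (-1 + 52) - 25910 = 51 - 25910 = -25859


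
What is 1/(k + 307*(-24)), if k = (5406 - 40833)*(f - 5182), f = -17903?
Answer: 1/817824927 ≈ 1.2228e-9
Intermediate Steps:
k = 817832295 (k = (5406 - 40833)*(-17903 - 5182) = -35427*(-23085) = 817832295)
1/(k + 307*(-24)) = 1/(817832295 + 307*(-24)) = 1/(817832295 - 7368) = 1/817824927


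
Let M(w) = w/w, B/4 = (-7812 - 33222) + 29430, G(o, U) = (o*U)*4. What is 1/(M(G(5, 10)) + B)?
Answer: -1/46415 ≈ -2.1545e-5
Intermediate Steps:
G(o, U) = 4*U*o (G(o, U) = (U*o)*4 = 4*U*o)
B = -46416 (B = 4*((-7812 - 33222) + 29430) = 4*(-41034 + 29430) = 4*(-11604) = -46416)
M(w) = 1
1/(M(G(5, 10)) + B) = 1/(1 - 46416) = 1/(-46415) = -1/46415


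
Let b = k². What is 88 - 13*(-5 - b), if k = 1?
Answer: 166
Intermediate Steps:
b = 1 (b = 1² = 1)
88 - 13*(-5 - b) = 88 - 13*(-5 - 1*1) = 88 - 13*(-5 - 1) = 88 - 13*(-6) = 88 + 78 = 166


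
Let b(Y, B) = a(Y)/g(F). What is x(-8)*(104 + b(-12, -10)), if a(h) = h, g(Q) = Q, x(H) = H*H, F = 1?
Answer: 5888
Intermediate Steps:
x(H) = H²
b(Y, B) = Y (b(Y, B) = Y/1 = Y*1 = Y)
x(-8)*(104 + b(-12, -10)) = (-8)²*(104 - 12) = 64*92 = 5888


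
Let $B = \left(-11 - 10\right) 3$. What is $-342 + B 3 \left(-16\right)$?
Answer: $2682$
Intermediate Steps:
$B = -63$ ($B = \left(-21\right) 3 = -63$)
$-342 + B 3 \left(-16\right) = -342 - 63 \cdot 3 \left(-16\right) = -342 - -3024 = -342 + 3024 = 2682$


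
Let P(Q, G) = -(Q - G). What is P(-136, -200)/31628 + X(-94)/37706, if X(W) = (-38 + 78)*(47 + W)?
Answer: -7734228/149070671 ≈ -0.051883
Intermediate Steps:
P(Q, G) = G - Q
X(W) = 1880 + 40*W (X(W) = 40*(47 + W) = 1880 + 40*W)
P(-136, -200)/31628 + X(-94)/37706 = (-200 - 1*(-136))/31628 + (1880 + 40*(-94))/37706 = (-200 + 136)*(1/31628) + (1880 - 3760)*(1/37706) = -64*1/31628 - 1880*1/37706 = -16/7907 - 940/18853 = -7734228/149070671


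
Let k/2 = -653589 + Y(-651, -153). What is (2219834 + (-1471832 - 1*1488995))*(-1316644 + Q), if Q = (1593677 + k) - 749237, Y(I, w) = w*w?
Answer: 1283817796052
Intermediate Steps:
Y(I, w) = w²
k = -1260360 (k = 2*(-653589 + (-153)²) = 2*(-653589 + 23409) = 2*(-630180) = -1260360)
Q = -415920 (Q = (1593677 - 1260360) - 749237 = 333317 - 749237 = -415920)
(2219834 + (-1471832 - 1*1488995))*(-1316644 + Q) = (2219834 + (-1471832 - 1*1488995))*(-1316644 - 415920) = (2219834 + (-1471832 - 1488995))*(-1732564) = (2219834 - 2960827)*(-1732564) = -740993*(-1732564) = 1283817796052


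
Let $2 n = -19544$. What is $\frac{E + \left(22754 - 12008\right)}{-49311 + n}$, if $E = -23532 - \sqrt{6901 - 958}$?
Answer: $\frac{12786}{59083} + \frac{\sqrt{5943}}{59083} \approx 0.21771$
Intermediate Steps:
$n = -9772$ ($n = \frac{1}{2} \left(-19544\right) = -9772$)
$E = -23532 - \sqrt{5943} \approx -23609.0$
$\frac{E + \left(22754 - 12008\right)}{-49311 + n} = \frac{\left(-23532 - \sqrt{5943}\right) + \left(22754 - 12008\right)}{-49311 - 9772} = \frac{\left(-23532 - \sqrt{5943}\right) + \left(22754 - 12008\right)}{-59083} = \left(\left(-23532 - \sqrt{5943}\right) + 10746\right) \left(- \frac{1}{59083}\right) = \left(-12786 - \sqrt{5943}\right) \left(- \frac{1}{59083}\right) = \frac{12786}{59083} + \frac{\sqrt{5943}}{59083}$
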